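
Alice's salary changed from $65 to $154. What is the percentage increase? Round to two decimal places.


Find the absolute change:
|154 - 65| = 89
Divide by original and multiply by 100:
89 / 65 x 100 = 136.9230...% ≈ 136.92%

136.92%


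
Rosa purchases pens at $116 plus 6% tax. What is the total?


Calculate the tax:
6% of $116 = $6.96
Add tax to price:
$116 + $6.96 = $122.96

$122.96


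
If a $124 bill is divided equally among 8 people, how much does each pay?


Total bill: $124
Number of people: 8
Each pays: $124 / 8 = $15.50

$15.50


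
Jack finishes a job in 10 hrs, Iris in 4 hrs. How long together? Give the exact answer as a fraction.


Jack's rate: 1/10 of the job per hour
Iris's rate: 1/4 of the job per hour
Combined rate: 1/10 + 1/4 = 7/20 per hour
Time = 1 / (7/20) = 20/7 hours (≈ 2.86 hours)

20/7 hours


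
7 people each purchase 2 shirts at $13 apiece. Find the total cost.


Cost per person:
2 x $13 = $26
Group total:
7 x $26 = $182

$182


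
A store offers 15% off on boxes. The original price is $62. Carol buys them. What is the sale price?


Calculate the discount amount:
15% of $62 = $9.30
Subtract from original:
$62 - $9.30 = $52.70

$52.70


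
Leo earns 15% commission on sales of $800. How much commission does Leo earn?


Convert rate to decimal:
15% = 0.15
Multiply by sales:
$800 x 0.15 = $120

$120


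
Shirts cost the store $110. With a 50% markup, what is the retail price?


Calculate the markup amount:
50% of $110 = $55
Add to cost:
$110 + $55 = $165

$165


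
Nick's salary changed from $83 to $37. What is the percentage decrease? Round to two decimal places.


Find the absolute change:
|37 - 83| = 46
Divide by original and multiply by 100:
46 / 83 x 100 = 55.4216...% ≈ 55.42%

55.42%


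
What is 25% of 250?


Convert percentage to decimal:
25% = 0.25
Multiply:
250 x 0.25 = 62.5

62.5


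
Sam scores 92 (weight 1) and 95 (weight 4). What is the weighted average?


Weighted sum:
1 x 92 + 4 x 95 = 472
Total weight:
1 + 4 = 5
Weighted average:
472 / 5 = 94.4

94.4


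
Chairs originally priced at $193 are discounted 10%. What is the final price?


Calculate the discount amount:
10% of $193 = $19.30
Subtract from original:
$193 - $19.30 = $173.70

$173.70


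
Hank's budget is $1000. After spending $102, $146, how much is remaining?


Add up expenses:
$102 + $146 = $248
Subtract from budget:
$1000 - $248 = $752

$752


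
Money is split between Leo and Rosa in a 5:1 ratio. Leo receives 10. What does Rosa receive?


Find the multiplier:
10 / 5 = 2
Apply to Rosa's share:
1 x 2 = 2

2


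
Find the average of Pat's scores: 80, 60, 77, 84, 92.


Add the scores:
80 + 60 + 77 + 84 + 92 = 393
Divide by the number of tests:
393 / 5 = 78.6

78.6


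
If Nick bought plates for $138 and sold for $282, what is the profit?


Selling price = $282
Cost price = $138
Profit = selling price - cost price:
Profit = $282 - $138 = $144

$144


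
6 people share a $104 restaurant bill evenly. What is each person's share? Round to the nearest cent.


Total bill: $104
Number of people: 6
Each pays: $104 / 6 = $17.3333... ≈ $17.33

$17.33


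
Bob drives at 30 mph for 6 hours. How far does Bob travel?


Use the formula: distance = speed x time
Speed = 30 mph, Time = 6 hours
30 x 6 = 180 miles

180 miles


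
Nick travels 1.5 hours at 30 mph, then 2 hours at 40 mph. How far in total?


Leg 1 distance:
30 x 1.5 = 45 miles
Leg 2 distance:
40 x 2 = 80 miles
Total distance:
45 + 80 = 125 miles

125 miles


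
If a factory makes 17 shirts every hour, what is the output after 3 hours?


Production rate: 17 shirts per hour
Time: 3 hours
Total: 17 x 3 = 51 shirts

51 shirts


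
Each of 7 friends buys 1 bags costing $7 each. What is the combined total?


Cost per person:
1 x $7 = $7
Group total:
7 x $7 = $49

$49


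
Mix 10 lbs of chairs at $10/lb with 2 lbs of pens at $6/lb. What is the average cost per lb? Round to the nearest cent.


Cost of chairs:
10 x $10 = $100
Cost of pens:
2 x $6 = $12
Total cost: $100 + $12 = $112
Total weight: 12 lbs
Average: $112 / 12 = $9.3333... ≈ $9.33/lb

$9.33/lb


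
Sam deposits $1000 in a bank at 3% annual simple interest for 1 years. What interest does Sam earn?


Use the formula I = P x R x T / 100
P x R x T = 1000 x 3 x 1 = 3000
I = 3000 / 100 = $30

$30


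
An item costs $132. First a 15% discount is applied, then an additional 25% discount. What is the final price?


First discount:
15% of $132 = $19.80
Price after first discount:
$132 - $19.80 = $112.20
Second discount:
25% of $112.20 = $28.05
Final price:
$112.20 - $28.05 = $84.15

$84.15


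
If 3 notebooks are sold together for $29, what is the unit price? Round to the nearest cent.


Total cost: $29
Number of items: 3
Unit price: $29 / 3 = $9.6666... ≈ $9.67

$9.67


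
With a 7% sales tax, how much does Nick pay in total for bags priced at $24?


Calculate the tax:
7% of $24 = $1.68
Add tax to price:
$24 + $1.68 = $25.68

$25.68


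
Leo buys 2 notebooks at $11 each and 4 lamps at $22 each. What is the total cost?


Cost of notebooks:
2 x $11 = $22
Cost of lamps:
4 x $22 = $88
Add both:
$22 + $88 = $110

$110


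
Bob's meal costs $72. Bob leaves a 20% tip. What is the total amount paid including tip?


Calculate the tip:
20% of $72 = $14.40
Add tip to meal cost:
$72 + $14.40 = $86.40

$86.40


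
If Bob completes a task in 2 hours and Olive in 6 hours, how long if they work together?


Bob's rate: 1/2 of the job per hour
Olive's rate: 1/6 of the job per hour
Combined rate: 1/2 + 1/6 = 2/3 per hour
Time = 1 / (2/3) = 3/2 = 1.5 hours

1.5 hours


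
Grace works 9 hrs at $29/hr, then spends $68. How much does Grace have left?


Calculate earnings:
9 x $29 = $261
Subtract spending:
$261 - $68 = $193

$193


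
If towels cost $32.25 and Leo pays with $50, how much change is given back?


Start with the amount paid:
$50
Subtract the price:
$50 - $32.25 = $17.75

$17.75


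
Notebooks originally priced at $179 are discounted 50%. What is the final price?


Calculate the discount amount:
50% of $179 = $89.50
Subtract from original:
$179 - $89.50 = $89.50

$89.50


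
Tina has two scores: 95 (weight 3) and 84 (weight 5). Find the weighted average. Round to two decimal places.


Weighted sum:
3 x 95 + 5 x 84 = 705
Total weight:
3 + 5 = 8
Weighted average:
705 / 8 = 88.125 ≈ 88.13

88.13


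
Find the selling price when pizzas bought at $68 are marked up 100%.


Calculate the markup amount:
100% of $68 = $68
Add to cost:
$68 + $68 = $136

$136


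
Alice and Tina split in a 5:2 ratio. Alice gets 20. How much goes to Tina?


Find the multiplier:
20 / 5 = 4
Apply to Tina's share:
2 x 4 = 8

8


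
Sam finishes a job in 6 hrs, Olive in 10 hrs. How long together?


Sam's rate: 1/6 of the job per hour
Olive's rate: 1/10 of the job per hour
Combined rate: 1/6 + 1/10 = 4/15 per hour
Time = 1 / (4/15) = 15/4 = 3.75 hours

3.75 hours


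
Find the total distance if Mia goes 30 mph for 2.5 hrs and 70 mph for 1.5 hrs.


Leg 1 distance:
30 x 2.5 = 75 miles
Leg 2 distance:
70 x 1.5 = 105 miles
Total distance:
75 + 105 = 180 miles

180 miles


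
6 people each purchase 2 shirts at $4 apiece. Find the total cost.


Cost per person:
2 x $4 = $8
Group total:
6 x $8 = $48

$48


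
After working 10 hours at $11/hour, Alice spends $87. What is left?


Calculate earnings:
10 x $11 = $110
Subtract spending:
$110 - $87 = $23

$23


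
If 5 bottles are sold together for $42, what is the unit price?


Total cost: $42
Number of items: 5
Unit price: $42 / 5 = $8.40

$8.40


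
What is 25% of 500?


Convert percentage to decimal:
25% = 0.25
Multiply:
500 x 0.25 = 125

125


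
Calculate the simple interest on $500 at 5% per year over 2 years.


Use the formula I = P x R x T / 100
P x R x T = 500 x 5 x 2 = 5000
I = 5000 / 100 = $50

$50


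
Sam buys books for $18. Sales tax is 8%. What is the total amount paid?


Calculate the tax:
8% of $18 = $1.44
Add tax to price:
$18 + $1.44 = $19.44

$19.44


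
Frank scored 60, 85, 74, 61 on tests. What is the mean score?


Add the scores:
60 + 85 + 74 + 61 = 280
Divide by the number of tests:
280 / 4 = 70

70


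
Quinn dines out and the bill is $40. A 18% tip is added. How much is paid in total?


Calculate the tip:
18% of $40 = $7.20
Add tip to meal cost:
$40 + $7.20 = $47.20

$47.20


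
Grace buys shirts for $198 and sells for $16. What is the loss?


Selling price = $16
Cost price = $198
Loss = cost price - selling price:
Loss = $198 - $16 = $182

$182


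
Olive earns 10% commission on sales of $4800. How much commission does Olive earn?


Convert rate to decimal:
10% = 0.1
Multiply by sales:
$4800 x 0.1 = $480

$480


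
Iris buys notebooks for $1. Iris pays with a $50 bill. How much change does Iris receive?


Start with the amount paid:
$50
Subtract the price:
$50 - $1 = $49

$49


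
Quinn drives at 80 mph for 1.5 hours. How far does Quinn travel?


Use the formula: distance = speed x time
Speed = 80 mph, Time = 1.5 hours
80 x 1.5 = 120 miles

120 miles


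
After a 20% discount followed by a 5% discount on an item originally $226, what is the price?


First discount:
20% of $226 = $45.20
Price after first discount:
$226 - $45.20 = $180.80
Second discount:
5% of $180.80 = $9.04
Final price:
$180.80 - $9.04 = $171.76

$171.76


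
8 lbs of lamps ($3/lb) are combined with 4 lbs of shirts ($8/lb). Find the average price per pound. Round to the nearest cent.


Cost of lamps:
8 x $3 = $24
Cost of shirts:
4 x $8 = $32
Total cost: $24 + $32 = $56
Total weight: 12 lbs
Average: $56 / 12 = $4.6666... ≈ $4.67/lb

$4.67/lb


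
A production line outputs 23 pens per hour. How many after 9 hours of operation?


Production rate: 23 pens per hour
Time: 9 hours
Total: 23 x 9 = 207 pens

207 pens


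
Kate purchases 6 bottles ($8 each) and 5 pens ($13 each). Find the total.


Cost of bottles:
6 x $8 = $48
Cost of pens:
5 x $13 = $65
Add both:
$48 + $65 = $113

$113


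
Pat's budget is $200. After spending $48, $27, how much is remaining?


Add up expenses:
$48 + $27 = $75
Subtract from budget:
$200 - $75 = $125

$125


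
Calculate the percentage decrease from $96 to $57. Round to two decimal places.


Find the absolute change:
|57 - 96| = 39
Divide by original and multiply by 100:
39 / 96 x 100 = 40.625% ≈ 40.63%

40.63%


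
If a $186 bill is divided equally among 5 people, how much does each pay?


Total bill: $186
Number of people: 5
Each pays: $186 / 5 = $37.20

$37.20


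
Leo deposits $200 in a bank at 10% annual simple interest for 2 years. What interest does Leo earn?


Use the formula I = P x R x T / 100
P x R x T = 200 x 10 x 2 = 4000
I = 4000 / 100 = $40

$40


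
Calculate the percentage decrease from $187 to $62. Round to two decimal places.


Find the absolute change:
|62 - 187| = 125
Divide by original and multiply by 100:
125 / 187 x 100 = 66.8449...% ≈ 66.84%

66.84%


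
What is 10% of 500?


Convert percentage to decimal:
10% = 0.1
Multiply:
500 x 0.1 = 50

50


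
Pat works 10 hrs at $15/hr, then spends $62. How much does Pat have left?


Calculate earnings:
10 x $15 = $150
Subtract spending:
$150 - $62 = $88

$88


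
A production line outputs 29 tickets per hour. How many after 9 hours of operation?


Production rate: 29 tickets per hour
Time: 9 hours
Total: 29 x 9 = 261 tickets

261 tickets


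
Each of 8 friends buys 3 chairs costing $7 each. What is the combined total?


Cost per person:
3 x $7 = $21
Group total:
8 x $21 = $168

$168


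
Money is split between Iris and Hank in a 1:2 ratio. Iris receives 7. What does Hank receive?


Find the multiplier:
7 / 1 = 7
Apply to Hank's share:
2 x 7 = 14

14


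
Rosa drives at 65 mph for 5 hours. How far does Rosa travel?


Use the formula: distance = speed x time
Speed = 65 mph, Time = 5 hours
65 x 5 = 325 miles

325 miles


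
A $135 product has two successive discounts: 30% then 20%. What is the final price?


First discount:
30% of $135 = $40.50
Price after first discount:
$135 - $40.50 = $94.50
Second discount:
20% of $94.50 = $18.90
Final price:
$94.50 - $18.90 = $75.60

$75.60


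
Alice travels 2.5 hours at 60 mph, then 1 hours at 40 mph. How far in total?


Leg 1 distance:
60 x 2.5 = 150 miles
Leg 2 distance:
40 x 1 = 40 miles
Total distance:
150 + 40 = 190 miles

190 miles


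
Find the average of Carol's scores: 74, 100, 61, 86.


Add the scores:
74 + 100 + 61 + 86 = 321
Divide by the number of tests:
321 / 4 = 80.25

80.25


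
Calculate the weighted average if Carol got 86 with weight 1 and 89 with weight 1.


Weighted sum:
1 x 86 + 1 x 89 = 175
Total weight:
1 + 1 = 2
Weighted average:
175 / 2 = 87.5

87.5


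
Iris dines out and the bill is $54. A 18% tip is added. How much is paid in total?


Calculate the tip:
18% of $54 = $9.72
Add tip to meal cost:
$54 + $9.72 = $63.72

$63.72


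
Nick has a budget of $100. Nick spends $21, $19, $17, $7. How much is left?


Add up expenses:
$21 + $19 + $17 + $7 = $64
Subtract from budget:
$100 - $64 = $36

$36


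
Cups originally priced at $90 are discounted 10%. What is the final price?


Calculate the discount amount:
10% of $90 = $9
Subtract from original:
$90 - $9 = $81

$81


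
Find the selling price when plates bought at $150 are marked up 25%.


Calculate the markup amount:
25% of $150 = $37.50
Add to cost:
$150 + $37.50 = $187.50

$187.50


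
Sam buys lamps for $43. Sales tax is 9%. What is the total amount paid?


Calculate the tax:
9% of $43 = $3.87
Add tax to price:
$43 + $3.87 = $46.87

$46.87


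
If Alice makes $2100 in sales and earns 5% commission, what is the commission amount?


Convert rate to decimal:
5% = 0.05
Multiply by sales:
$2100 x 0.05 = $105

$105


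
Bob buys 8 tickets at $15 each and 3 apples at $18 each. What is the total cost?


Cost of tickets:
8 x $15 = $120
Cost of apples:
3 x $18 = $54
Add both:
$120 + $54 = $174

$174


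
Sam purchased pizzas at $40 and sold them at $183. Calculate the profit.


Selling price = $183
Cost price = $40
Profit = selling price - cost price:
Profit = $183 - $40 = $143

$143


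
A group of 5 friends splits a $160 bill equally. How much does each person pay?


Total bill: $160
Number of people: 5
Each pays: $160 / 5 = $32

$32


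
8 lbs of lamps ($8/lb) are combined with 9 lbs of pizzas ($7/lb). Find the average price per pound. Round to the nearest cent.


Cost of lamps:
8 x $8 = $64
Cost of pizzas:
9 x $7 = $63
Total cost: $64 + $63 = $127
Total weight: 17 lbs
Average: $127 / 17 = $7.4705... ≈ $7.47/lb

$7.47/lb


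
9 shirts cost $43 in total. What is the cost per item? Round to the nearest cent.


Total cost: $43
Number of items: 9
Unit price: $43 / 9 = $4.7777... ≈ $4.78

$4.78


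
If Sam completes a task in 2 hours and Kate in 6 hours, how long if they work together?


Sam's rate: 1/2 of the job per hour
Kate's rate: 1/6 of the job per hour
Combined rate: 1/2 + 1/6 = 2/3 per hour
Time = 1 / (2/3) = 3/2 = 1.5 hours

1.5 hours


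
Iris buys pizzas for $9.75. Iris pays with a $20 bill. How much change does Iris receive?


Start with the amount paid:
$20
Subtract the price:
$20 - $9.75 = $10.25

$10.25


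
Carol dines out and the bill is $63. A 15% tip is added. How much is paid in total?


Calculate the tip:
15% of $63 = $9.45
Add tip to meal cost:
$63 + $9.45 = $72.45

$72.45


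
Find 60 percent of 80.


Convert percentage to decimal:
60% = 0.6
Multiply:
80 x 0.6 = 48

48


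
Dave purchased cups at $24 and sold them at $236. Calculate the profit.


Selling price = $236
Cost price = $24
Profit = selling price - cost price:
Profit = $236 - $24 = $212

$212


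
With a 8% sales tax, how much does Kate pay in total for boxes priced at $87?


Calculate the tax:
8% of $87 = $6.96
Add tax to price:
$87 + $6.96 = $93.96

$93.96


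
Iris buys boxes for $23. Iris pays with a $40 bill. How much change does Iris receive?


Start with the amount paid:
$40
Subtract the price:
$40 - $23 = $17

$17


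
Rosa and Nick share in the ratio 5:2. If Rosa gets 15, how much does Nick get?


Find the multiplier:
15 / 5 = 3
Apply to Nick's share:
2 x 3 = 6

6


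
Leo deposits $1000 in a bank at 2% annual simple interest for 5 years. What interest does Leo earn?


Use the formula I = P x R x T / 100
P x R x T = 1000 x 2 x 5 = 10000
I = 10000 / 100 = $100

$100


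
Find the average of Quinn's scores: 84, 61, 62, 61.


Add the scores:
84 + 61 + 62 + 61 = 268
Divide by the number of tests:
268 / 4 = 67

67


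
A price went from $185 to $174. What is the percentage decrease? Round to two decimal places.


Find the absolute change:
|174 - 185| = 11
Divide by original and multiply by 100:
11 / 185 x 100 = 5.9459...% ≈ 5.95%

5.95%


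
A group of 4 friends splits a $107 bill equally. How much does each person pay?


Total bill: $107
Number of people: 4
Each pays: $107 / 4 = $26.75

$26.75


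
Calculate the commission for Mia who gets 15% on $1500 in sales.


Convert rate to decimal:
15% = 0.15
Multiply by sales:
$1500 x 0.15 = $225

$225


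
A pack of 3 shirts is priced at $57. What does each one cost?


Total cost: $57
Number of items: 3
Unit price: $57 / 3 = $19

$19


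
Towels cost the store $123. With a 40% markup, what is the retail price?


Calculate the markup amount:
40% of $123 = $49.20
Add to cost:
$123 + $49.20 = $172.20

$172.20


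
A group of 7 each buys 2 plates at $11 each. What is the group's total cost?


Cost per person:
2 x $11 = $22
Group total:
7 x $22 = $154

$154


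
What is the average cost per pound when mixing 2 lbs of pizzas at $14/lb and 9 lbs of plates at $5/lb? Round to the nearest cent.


Cost of pizzas:
2 x $14 = $28
Cost of plates:
9 x $5 = $45
Total cost: $28 + $45 = $73
Total weight: 11 lbs
Average: $73 / 11 = $6.6363... ≈ $6.64/lb

$6.64/lb


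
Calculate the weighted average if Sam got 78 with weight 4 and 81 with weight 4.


Weighted sum:
4 x 78 + 4 x 81 = 636
Total weight:
4 + 4 = 8
Weighted average:
636 / 8 = 79.5

79.5


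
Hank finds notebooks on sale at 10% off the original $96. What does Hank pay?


Calculate the discount amount:
10% of $96 = $9.60
Subtract from original:
$96 - $9.60 = $86.40

$86.40


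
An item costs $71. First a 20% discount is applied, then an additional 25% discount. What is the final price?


First discount:
20% of $71 = $14.20
Price after first discount:
$71 - $14.20 = $56.80
Second discount:
25% of $56.80 = $14.20
Final price:
$56.80 - $14.20 = $42.60

$42.60


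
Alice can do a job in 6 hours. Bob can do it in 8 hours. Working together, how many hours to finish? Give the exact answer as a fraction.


Alice's rate: 1/6 of the job per hour
Bob's rate: 1/8 of the job per hour
Combined rate: 1/6 + 1/8 = 7/24 per hour
Time = 1 / (7/24) = 24/7 hours (≈ 3.43 hours)

24/7 hours


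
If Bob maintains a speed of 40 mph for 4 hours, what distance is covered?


Use the formula: distance = speed x time
Speed = 40 mph, Time = 4 hours
40 x 4 = 160 miles

160 miles


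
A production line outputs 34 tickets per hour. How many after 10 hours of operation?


Production rate: 34 tickets per hour
Time: 10 hours
Total: 34 x 10 = 340 tickets

340 tickets


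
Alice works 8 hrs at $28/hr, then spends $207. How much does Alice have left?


Calculate earnings:
8 x $28 = $224
Subtract spending:
$224 - $207 = $17

$17


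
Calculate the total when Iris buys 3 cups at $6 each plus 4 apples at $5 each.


Cost of cups:
3 x $6 = $18
Cost of apples:
4 x $5 = $20
Add both:
$18 + $20 = $38

$38


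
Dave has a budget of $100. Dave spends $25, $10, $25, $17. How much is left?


Add up expenses:
$25 + $10 + $25 + $17 = $77
Subtract from budget:
$100 - $77 = $23

$23


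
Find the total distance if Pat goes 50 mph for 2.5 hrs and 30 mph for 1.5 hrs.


Leg 1 distance:
50 x 2.5 = 125 miles
Leg 2 distance:
30 x 1.5 = 45 miles
Total distance:
125 + 45 = 170 miles

170 miles


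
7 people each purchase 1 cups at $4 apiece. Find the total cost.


Cost per person:
1 x $4 = $4
Group total:
7 x $4 = $28

$28


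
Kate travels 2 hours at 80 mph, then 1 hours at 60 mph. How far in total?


Leg 1 distance:
80 x 2 = 160 miles
Leg 2 distance:
60 x 1 = 60 miles
Total distance:
160 + 60 = 220 miles

220 miles


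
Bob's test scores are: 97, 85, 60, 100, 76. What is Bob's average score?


Add the scores:
97 + 85 + 60 + 100 + 76 = 418
Divide by the number of tests:
418 / 5 = 83.6

83.6


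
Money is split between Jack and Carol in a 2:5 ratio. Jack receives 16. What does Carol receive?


Find the multiplier:
16 / 2 = 8
Apply to Carol's share:
5 x 8 = 40

40


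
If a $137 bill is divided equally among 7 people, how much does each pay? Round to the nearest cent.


Total bill: $137
Number of people: 7
Each pays: $137 / 7 = $19.5714... ≈ $19.57

$19.57


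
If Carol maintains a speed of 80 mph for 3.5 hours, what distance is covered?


Use the formula: distance = speed x time
Speed = 80 mph, Time = 3.5 hours
80 x 3.5 = 280 miles

280 miles


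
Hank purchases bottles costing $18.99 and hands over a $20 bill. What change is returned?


Start with the amount paid:
$20
Subtract the price:
$20 - $18.99 = $1.01

$1.01


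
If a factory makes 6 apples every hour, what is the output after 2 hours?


Production rate: 6 apples per hour
Time: 2 hours
Total: 6 x 2 = 12 apples

12 apples


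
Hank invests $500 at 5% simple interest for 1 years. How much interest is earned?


Use the formula I = P x R x T / 100
P x R x T = 500 x 5 x 1 = 2500
I = 2500 / 100 = $25

$25


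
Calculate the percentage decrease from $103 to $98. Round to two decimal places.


Find the absolute change:
|98 - 103| = 5
Divide by original and multiply by 100:
5 / 103 x 100 = 4.8543...% ≈ 4.85%

4.85%


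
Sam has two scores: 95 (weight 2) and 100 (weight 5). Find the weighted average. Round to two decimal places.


Weighted sum:
2 x 95 + 5 x 100 = 690
Total weight:
2 + 5 = 7
Weighted average:
690 / 7 = 98.5714... ≈ 98.57

98.57


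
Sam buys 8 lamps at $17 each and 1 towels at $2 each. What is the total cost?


Cost of lamps:
8 x $17 = $136
Cost of towels:
1 x $2 = $2
Add both:
$136 + $2 = $138

$138


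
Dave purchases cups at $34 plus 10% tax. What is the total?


Calculate the tax:
10% of $34 = $3.40
Add tax to price:
$34 + $3.40 = $37.40

$37.40


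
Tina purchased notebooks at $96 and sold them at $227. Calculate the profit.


Selling price = $227
Cost price = $96
Profit = selling price - cost price:
Profit = $227 - $96 = $131

$131


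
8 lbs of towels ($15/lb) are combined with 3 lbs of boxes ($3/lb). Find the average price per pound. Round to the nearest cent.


Cost of towels:
8 x $15 = $120
Cost of boxes:
3 x $3 = $9
Total cost: $120 + $9 = $129
Total weight: 11 lbs
Average: $129 / 11 = $11.7272... ≈ $11.73/lb

$11.73/lb


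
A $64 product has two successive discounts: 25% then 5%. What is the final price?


First discount:
25% of $64 = $16
Price after first discount:
$64 - $16 = $48
Second discount:
5% of $48 = $2.40
Final price:
$48 - $2.40 = $45.60

$45.60


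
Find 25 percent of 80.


Convert percentage to decimal:
25% = 0.25
Multiply:
80 x 0.25 = 20

20


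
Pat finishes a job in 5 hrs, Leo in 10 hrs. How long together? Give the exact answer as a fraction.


Pat's rate: 1/5 of the job per hour
Leo's rate: 1/10 of the job per hour
Combined rate: 1/5 + 1/10 = 3/10 per hour
Time = 1 / (3/10) = 10/3 hours (≈ 3.33 hours)

10/3 hours


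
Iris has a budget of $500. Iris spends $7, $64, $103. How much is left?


Add up expenses:
$7 + $64 + $103 = $174
Subtract from budget:
$500 - $174 = $326

$326


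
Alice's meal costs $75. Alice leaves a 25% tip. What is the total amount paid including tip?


Calculate the tip:
25% of $75 = $18.75
Add tip to meal cost:
$75 + $18.75 = $93.75

$93.75


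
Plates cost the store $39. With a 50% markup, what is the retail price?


Calculate the markup amount:
50% of $39 = $19.50
Add to cost:
$39 + $19.50 = $58.50

$58.50


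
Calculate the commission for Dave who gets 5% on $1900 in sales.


Convert rate to decimal:
5% = 0.05
Multiply by sales:
$1900 x 0.05 = $95

$95


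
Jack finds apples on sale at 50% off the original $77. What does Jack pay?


Calculate the discount amount:
50% of $77 = $38.50
Subtract from original:
$77 - $38.50 = $38.50

$38.50


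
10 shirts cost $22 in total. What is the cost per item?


Total cost: $22
Number of items: 10
Unit price: $22 / 10 = $2.20

$2.20


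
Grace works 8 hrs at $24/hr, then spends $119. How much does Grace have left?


Calculate earnings:
8 x $24 = $192
Subtract spending:
$192 - $119 = $73

$73


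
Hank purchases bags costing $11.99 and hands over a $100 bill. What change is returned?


Start with the amount paid:
$100
Subtract the price:
$100 - $11.99 = $88.01

$88.01


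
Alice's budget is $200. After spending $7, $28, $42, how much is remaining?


Add up expenses:
$7 + $28 + $42 = $77
Subtract from budget:
$200 - $77 = $123

$123


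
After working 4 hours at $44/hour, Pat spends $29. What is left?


Calculate earnings:
4 x $44 = $176
Subtract spending:
$176 - $29 = $147

$147


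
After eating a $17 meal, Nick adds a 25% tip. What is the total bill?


Calculate the tip:
25% of $17 = $4.25
Add tip to meal cost:
$17 + $4.25 = $21.25

$21.25


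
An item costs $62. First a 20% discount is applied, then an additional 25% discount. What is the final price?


First discount:
20% of $62 = $12.40
Price after first discount:
$62 - $12.40 = $49.60
Second discount:
25% of $49.60 = $12.40
Final price:
$49.60 - $12.40 = $37.20

$37.20


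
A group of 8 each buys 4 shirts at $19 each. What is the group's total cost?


Cost per person:
4 x $19 = $76
Group total:
8 x $76 = $608

$608


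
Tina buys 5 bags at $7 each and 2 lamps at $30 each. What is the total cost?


Cost of bags:
5 x $7 = $35
Cost of lamps:
2 x $30 = $60
Add both:
$35 + $60 = $95

$95


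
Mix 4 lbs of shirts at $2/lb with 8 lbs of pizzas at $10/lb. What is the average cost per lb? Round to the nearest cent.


Cost of shirts:
4 x $2 = $8
Cost of pizzas:
8 x $10 = $80
Total cost: $8 + $80 = $88
Total weight: 12 lbs
Average: $88 / 12 = $7.3333... ≈ $7.33/lb

$7.33/lb


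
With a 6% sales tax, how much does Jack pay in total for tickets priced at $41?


Calculate the tax:
6% of $41 = $2.46
Add tax to price:
$41 + $2.46 = $43.46

$43.46


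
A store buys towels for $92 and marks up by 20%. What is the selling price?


Calculate the markup amount:
20% of $92 = $18.40
Add to cost:
$92 + $18.40 = $110.40

$110.40


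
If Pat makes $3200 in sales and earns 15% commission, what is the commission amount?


Convert rate to decimal:
15% = 0.15
Multiply by sales:
$3200 x 0.15 = $480

$480


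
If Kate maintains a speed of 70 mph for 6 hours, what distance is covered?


Use the formula: distance = speed x time
Speed = 70 mph, Time = 6 hours
70 x 6 = 420 miles

420 miles


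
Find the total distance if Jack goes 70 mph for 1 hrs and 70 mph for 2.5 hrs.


Leg 1 distance:
70 x 1 = 70 miles
Leg 2 distance:
70 x 2.5 = 175 miles
Total distance:
70 + 175 = 245 miles

245 miles


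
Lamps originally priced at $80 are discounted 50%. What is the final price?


Calculate the discount amount:
50% of $80 = $40
Subtract from original:
$80 - $40 = $40

$40


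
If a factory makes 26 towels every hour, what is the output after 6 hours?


Production rate: 26 towels per hour
Time: 6 hours
Total: 26 x 6 = 156 towels

156 towels


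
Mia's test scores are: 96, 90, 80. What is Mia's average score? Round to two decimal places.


Add the scores:
96 + 90 + 80 = 266
Divide by the number of tests:
266 / 3 = 88.6666... ≈ 88.67

88.67


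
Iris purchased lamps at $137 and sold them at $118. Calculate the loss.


Selling price = $118
Cost price = $137
Loss = cost price - selling price:
Loss = $137 - $118 = $19

$19


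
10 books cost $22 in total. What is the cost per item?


Total cost: $22
Number of items: 10
Unit price: $22 / 10 = $2.20

$2.20


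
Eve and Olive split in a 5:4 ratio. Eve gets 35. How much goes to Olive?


Find the multiplier:
35 / 5 = 7
Apply to Olive's share:
4 x 7 = 28

28


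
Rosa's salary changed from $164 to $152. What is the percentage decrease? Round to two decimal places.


Find the absolute change:
|152 - 164| = 12
Divide by original and multiply by 100:
12 / 164 x 100 = 7.3170...% ≈ 7.32%

7.32%


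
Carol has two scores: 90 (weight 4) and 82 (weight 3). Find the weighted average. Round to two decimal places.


Weighted sum:
4 x 90 + 3 x 82 = 606
Total weight:
4 + 3 = 7
Weighted average:
606 / 7 = 86.5714... ≈ 86.57

86.57


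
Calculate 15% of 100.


Convert percentage to decimal:
15% = 0.15
Multiply:
100 x 0.15 = 15

15


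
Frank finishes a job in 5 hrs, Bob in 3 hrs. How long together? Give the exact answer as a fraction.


Frank's rate: 1/5 of the job per hour
Bob's rate: 1/3 of the job per hour
Combined rate: 1/5 + 1/3 = 8/15 per hour
Time = 1 / (8/15) = 15/8 hours (≈ 1.88 hours)

15/8 hours


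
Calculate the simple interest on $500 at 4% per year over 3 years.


Use the formula I = P x R x T / 100
P x R x T = 500 x 4 x 3 = 6000
I = 6000 / 100 = $60

$60


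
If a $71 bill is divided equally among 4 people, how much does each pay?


Total bill: $71
Number of people: 4
Each pays: $71 / 4 = $17.75

$17.75


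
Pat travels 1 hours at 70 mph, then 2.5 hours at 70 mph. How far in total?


Leg 1 distance:
70 x 1 = 70 miles
Leg 2 distance:
70 x 2.5 = 175 miles
Total distance:
70 + 175 = 245 miles

245 miles


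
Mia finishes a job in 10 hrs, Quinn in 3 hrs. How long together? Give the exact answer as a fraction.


Mia's rate: 1/10 of the job per hour
Quinn's rate: 1/3 of the job per hour
Combined rate: 1/10 + 1/3 = 13/30 per hour
Time = 1 / (13/30) = 30/13 hours (≈ 2.31 hours)

30/13 hours


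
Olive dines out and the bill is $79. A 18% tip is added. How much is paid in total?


Calculate the tip:
18% of $79 = $14.22
Add tip to meal cost:
$79 + $14.22 = $93.22

$93.22


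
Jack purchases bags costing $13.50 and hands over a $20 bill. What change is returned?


Start with the amount paid:
$20
Subtract the price:
$20 - $13.50 = $6.50

$6.50


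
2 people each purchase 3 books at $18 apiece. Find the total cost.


Cost per person:
3 x $18 = $54
Group total:
2 x $54 = $108

$108


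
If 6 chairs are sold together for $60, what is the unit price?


Total cost: $60
Number of items: 6
Unit price: $60 / 6 = $10

$10


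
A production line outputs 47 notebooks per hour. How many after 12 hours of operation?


Production rate: 47 notebooks per hour
Time: 12 hours
Total: 47 x 12 = 564 notebooks

564 notebooks


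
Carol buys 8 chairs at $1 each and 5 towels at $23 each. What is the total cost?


Cost of chairs:
8 x $1 = $8
Cost of towels:
5 x $23 = $115
Add both:
$8 + $115 = $123

$123


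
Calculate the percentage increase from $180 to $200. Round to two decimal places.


Find the absolute change:
|200 - 180| = 20
Divide by original and multiply by 100:
20 / 180 x 100 = 11.1111...% ≈ 11.11%

11.11%


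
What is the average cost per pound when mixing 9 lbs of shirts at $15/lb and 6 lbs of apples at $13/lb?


Cost of shirts:
9 x $15 = $135
Cost of apples:
6 x $13 = $78
Total cost: $135 + $78 = $213
Total weight: 15 lbs
Average: $213 / 15 = $14.20/lb

$14.20/lb


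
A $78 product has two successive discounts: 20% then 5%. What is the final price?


First discount:
20% of $78 = $15.60
Price after first discount:
$78 - $15.60 = $62.40
Second discount:
5% of $62.40 = $3.12
Final price:
$62.40 - $3.12 = $59.28

$59.28


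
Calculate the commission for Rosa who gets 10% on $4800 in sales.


Convert rate to decimal:
10% = 0.1
Multiply by sales:
$4800 x 0.1 = $480

$480


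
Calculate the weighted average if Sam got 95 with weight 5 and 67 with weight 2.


Weighted sum:
5 x 95 + 2 x 67 = 609
Total weight:
5 + 2 = 7
Weighted average:
609 / 7 = 87

87


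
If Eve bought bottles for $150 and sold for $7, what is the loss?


Selling price = $7
Cost price = $150
Loss = cost price - selling price:
Loss = $150 - $7 = $143

$143


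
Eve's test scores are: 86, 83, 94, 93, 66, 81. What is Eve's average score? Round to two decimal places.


Add the scores:
86 + 83 + 94 + 93 + 66 + 81 = 503
Divide by the number of tests:
503 / 6 = 83.8333... ≈ 83.83

83.83


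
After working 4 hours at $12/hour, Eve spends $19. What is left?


Calculate earnings:
4 x $12 = $48
Subtract spending:
$48 - $19 = $29

$29


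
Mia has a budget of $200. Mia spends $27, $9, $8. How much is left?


Add up expenses:
$27 + $9 + $8 = $44
Subtract from budget:
$200 - $44 = $156

$156


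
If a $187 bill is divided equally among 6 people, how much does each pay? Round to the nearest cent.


Total bill: $187
Number of people: 6
Each pays: $187 / 6 = $31.1666... ≈ $31.17

$31.17


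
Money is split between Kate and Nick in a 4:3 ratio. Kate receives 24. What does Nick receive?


Find the multiplier:
24 / 4 = 6
Apply to Nick's share:
3 x 6 = 18

18


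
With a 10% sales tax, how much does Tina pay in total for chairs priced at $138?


Calculate the tax:
10% of $138 = $13.80
Add tax to price:
$138 + $13.80 = $151.80

$151.80


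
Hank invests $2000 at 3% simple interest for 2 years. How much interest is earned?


Use the formula I = P x R x T / 100
P x R x T = 2000 x 3 x 2 = 12000
I = 12000 / 100 = $120

$120


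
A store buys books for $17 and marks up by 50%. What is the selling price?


Calculate the markup amount:
50% of $17 = $8.50
Add to cost:
$17 + $8.50 = $25.50

$25.50


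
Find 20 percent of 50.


Convert percentage to decimal:
20% = 0.2
Multiply:
50 x 0.2 = 10

10


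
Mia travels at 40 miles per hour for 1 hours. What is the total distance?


Use the formula: distance = speed x time
Speed = 40 mph, Time = 1 hours
40 x 1 = 40 miles

40 miles


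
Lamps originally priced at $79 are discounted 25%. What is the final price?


Calculate the discount amount:
25% of $79 = $19.75
Subtract from original:
$79 - $19.75 = $59.25

$59.25


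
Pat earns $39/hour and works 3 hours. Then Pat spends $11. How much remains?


Calculate earnings:
3 x $39 = $117
Subtract spending:
$117 - $11 = $106

$106


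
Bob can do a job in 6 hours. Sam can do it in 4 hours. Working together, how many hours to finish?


Bob's rate: 1/6 of the job per hour
Sam's rate: 1/4 of the job per hour
Combined rate: 1/6 + 1/4 = 5/12 per hour
Time = 1 / (5/12) = 12/5 = 2.4 hours

2.4 hours


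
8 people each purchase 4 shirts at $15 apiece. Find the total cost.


Cost per person:
4 x $15 = $60
Group total:
8 x $60 = $480

$480


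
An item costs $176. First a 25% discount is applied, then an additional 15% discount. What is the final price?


First discount:
25% of $176 = $44
Price after first discount:
$176 - $44 = $132
Second discount:
15% of $132 = $19.80
Final price:
$132 - $19.80 = $112.20

$112.20


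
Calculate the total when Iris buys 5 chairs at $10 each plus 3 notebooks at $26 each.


Cost of chairs:
5 x $10 = $50
Cost of notebooks:
3 x $26 = $78
Add both:
$50 + $78 = $128

$128


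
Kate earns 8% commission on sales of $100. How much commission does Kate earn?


Convert rate to decimal:
8% = 0.08
Multiply by sales:
$100 x 0.08 = $8

$8


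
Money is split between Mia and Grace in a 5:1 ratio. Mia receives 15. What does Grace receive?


Find the multiplier:
15 / 5 = 3
Apply to Grace's share:
1 x 3 = 3

3


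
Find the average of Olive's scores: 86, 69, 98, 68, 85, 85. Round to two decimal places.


Add the scores:
86 + 69 + 98 + 68 + 85 + 85 = 491
Divide by the number of tests:
491 / 6 = 81.8333... ≈ 81.83

81.83


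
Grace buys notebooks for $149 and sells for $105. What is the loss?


Selling price = $105
Cost price = $149
Loss = cost price - selling price:
Loss = $149 - $105 = $44

$44


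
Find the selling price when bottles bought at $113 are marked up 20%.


Calculate the markup amount:
20% of $113 = $22.60
Add to cost:
$113 + $22.60 = $135.60

$135.60


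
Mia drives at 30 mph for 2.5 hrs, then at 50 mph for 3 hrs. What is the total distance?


Leg 1 distance:
30 x 2.5 = 75 miles
Leg 2 distance:
50 x 3 = 150 miles
Total distance:
75 + 150 = 225 miles

225 miles


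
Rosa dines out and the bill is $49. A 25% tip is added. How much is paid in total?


Calculate the tip:
25% of $49 = $12.25
Add tip to meal cost:
$49 + $12.25 = $61.25

$61.25


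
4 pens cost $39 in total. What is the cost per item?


Total cost: $39
Number of items: 4
Unit price: $39 / 4 = $9.75

$9.75


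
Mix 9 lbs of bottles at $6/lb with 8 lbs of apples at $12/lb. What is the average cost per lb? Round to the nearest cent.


Cost of bottles:
9 x $6 = $54
Cost of apples:
8 x $12 = $96
Total cost: $54 + $96 = $150
Total weight: 17 lbs
Average: $150 / 17 = $8.8235... ≈ $8.82/lb

$8.82/lb


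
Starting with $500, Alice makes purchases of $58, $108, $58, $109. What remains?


Add up expenses:
$58 + $108 + $58 + $109 = $333
Subtract from budget:
$500 - $333 = $167

$167


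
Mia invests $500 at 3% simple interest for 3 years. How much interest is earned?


Use the formula I = P x R x T / 100
P x R x T = 500 x 3 x 3 = 4500
I = 4500 / 100 = $45

$45


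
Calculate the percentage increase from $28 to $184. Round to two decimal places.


Find the absolute change:
|184 - 28| = 156
Divide by original and multiply by 100:
156 / 28 x 100 = 557.1428...% ≈ 557.14%

557.14%


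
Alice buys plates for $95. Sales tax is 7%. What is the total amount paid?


Calculate the tax:
7% of $95 = $6.65
Add tax to price:
$95 + $6.65 = $101.65

$101.65


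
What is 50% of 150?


Convert percentage to decimal:
50% = 0.5
Multiply:
150 x 0.5 = 75

75


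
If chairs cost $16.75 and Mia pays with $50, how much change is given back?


Start with the amount paid:
$50
Subtract the price:
$50 - $16.75 = $33.25

$33.25


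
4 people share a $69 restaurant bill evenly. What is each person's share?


Total bill: $69
Number of people: 4
Each pays: $69 / 4 = $17.25

$17.25


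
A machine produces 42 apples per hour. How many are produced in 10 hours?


Production rate: 42 apples per hour
Time: 10 hours
Total: 42 x 10 = 420 apples

420 apples


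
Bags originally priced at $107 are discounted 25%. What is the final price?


Calculate the discount amount:
25% of $107 = $26.75
Subtract from original:
$107 - $26.75 = $80.25

$80.25


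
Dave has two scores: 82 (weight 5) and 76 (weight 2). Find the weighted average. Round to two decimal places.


Weighted sum:
5 x 82 + 2 x 76 = 562
Total weight:
5 + 2 = 7
Weighted average:
562 / 7 = 80.2857... ≈ 80.29

80.29


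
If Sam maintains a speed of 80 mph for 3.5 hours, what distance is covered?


Use the formula: distance = speed x time
Speed = 80 mph, Time = 3.5 hours
80 x 3.5 = 280 miles

280 miles
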